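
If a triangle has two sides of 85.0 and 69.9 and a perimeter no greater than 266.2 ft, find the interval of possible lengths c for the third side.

Triangle inequality alone gives 15.1 < c < 154.9.
The perimeter condition gives c ≤ 266.2 − 85.0 − 69.9 = 111.3.
Intersecting the two: 15.1 < c ≤ 111.3.

15.1 < c ≤ 111.3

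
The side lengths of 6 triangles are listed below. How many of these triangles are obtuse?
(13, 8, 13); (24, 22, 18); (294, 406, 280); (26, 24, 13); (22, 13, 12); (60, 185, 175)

(13,8,13): 8²+13² = 233 > 169 = 13² → acute
(24,22,18): 18²+22² = 808 > 576 = 24² → acute
(294,406,280): 280²+294² = 164836 = 406² → right
(26,24,13): 13²+24² = 745 > 676 = 26² → acute
(22,13,12): 12²+13² = 313 < 484 = 22² → obtuse
(60,185,175): 60²+175² = 34225 = 185² → right
1 of the 6 is obtuse.

1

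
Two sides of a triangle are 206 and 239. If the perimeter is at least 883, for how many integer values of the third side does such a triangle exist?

Triangle inequality: 33 < x < 445. Perimeter ≥ 883 gives x ≥ 883 − 206 − 239 = 438.
So 438 ≤ x < 445; integers 438 through 444: 7 values.

7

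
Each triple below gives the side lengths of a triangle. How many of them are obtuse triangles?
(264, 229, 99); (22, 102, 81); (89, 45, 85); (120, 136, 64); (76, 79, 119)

(264,229,99): 99²+229² = 62242 < 69696 = 264² → obtuse
(22,102,81): 22²+81² = 7045 < 10404 = 102² → obtuse
(89,45,85): 45²+85² = 9250 > 7921 = 89² → acute
(120,136,64): 64²+120² = 18496 = 136² → right
(76,79,119): 76²+79² = 12017 < 14161 = 119² → obtuse
3 of the 5 are obtuse.

3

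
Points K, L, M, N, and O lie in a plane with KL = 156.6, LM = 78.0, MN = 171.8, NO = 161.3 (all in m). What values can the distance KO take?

0 ≤ KO ≤ 567.7 m

The maximum is all hops collinear in one direction: 156.6 + 78.0 + 171.8 + 161.3 = 567.7.
The longest hop is 171.8; the others sum to 395.9. Since 171.8 ≤ 395.9, the path can fold back on itself completely, so the minimum distance is 0.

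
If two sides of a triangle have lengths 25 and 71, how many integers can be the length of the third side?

49

The third side lies in the open interval (46, 96).
Integers from 47 to 95 inclusive: 95 − 47 + 1 = 49.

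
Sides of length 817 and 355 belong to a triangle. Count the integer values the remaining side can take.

709

The third side lies in the open interval (462, 1172).
Integers from 463 to 1171 inclusive: 1171 − 463 + 1 = 709.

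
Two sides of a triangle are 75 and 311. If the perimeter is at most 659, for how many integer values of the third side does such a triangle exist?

Triangle inequality: 236 < x < 386. Perimeter ≤ 659 gives x ≤ 659 − 75 − 311 = 273.
So 236 < x ≤ 273; integers 237 through 273: 37 values.

37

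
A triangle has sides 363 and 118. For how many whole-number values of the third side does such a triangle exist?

The third side lies in the open interval (245, 481).
Integers from 246 to 480 inclusive: 480 − 246 + 1 = 235.

235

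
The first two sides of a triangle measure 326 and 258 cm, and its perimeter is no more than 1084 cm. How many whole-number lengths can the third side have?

432

Triangle inequality: 68 < x < 584. Perimeter ≤ 1084 gives x ≤ 1084 − 326 − 258 = 500.
So 68 < x ≤ 500; integers 69 through 500: 432 values.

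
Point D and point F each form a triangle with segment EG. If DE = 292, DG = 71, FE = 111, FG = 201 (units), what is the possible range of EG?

From triangle DEG: |292 − 71| < EG < 292 + 71, i.e. 221 < EG < 363.
From triangle FEG: 90 < EG < 312.
Both must hold, so EG lies in the intersection.

221 < EG < 312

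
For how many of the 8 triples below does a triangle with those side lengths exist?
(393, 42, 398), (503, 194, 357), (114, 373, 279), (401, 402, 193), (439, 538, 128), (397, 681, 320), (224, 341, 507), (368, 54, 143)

(42,393,398): 42+393 > 398 → valid
(194,357,503): 194+357 > 503 → valid
(114,279,373): 114+279 > 373 → valid
(193,401,402): 193+401 > 402 → valid
(128,439,538): 128+439 > 538 → valid
(320,397,681): 320+397 > 681 → valid
(224,341,507): 224+341 > 507 → valid
(54,143,368): 54+143 ≤ 368 → not valid
7 of the 8 triples form a triangle.

7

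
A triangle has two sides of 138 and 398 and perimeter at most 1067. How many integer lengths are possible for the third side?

Triangle inequality: 260 < x < 536. Perimeter ≤ 1067 gives x ≤ 1067 − 138 − 398 = 531.
So 260 < x ≤ 531; integers 261 through 531: 271 values.

271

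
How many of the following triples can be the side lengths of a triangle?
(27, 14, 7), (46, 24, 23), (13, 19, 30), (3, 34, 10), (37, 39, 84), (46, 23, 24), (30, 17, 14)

4

(7,14,27): 7+14 ≤ 27 → not valid
(23,24,46): 23+24 > 46 → valid
(13,19,30): 13+19 > 30 → valid
(3,10,34): 3+10 ≤ 34 → not valid
(37,39,84): 37+39 ≤ 84 → not valid
(23,24,46): 23+24 > 46 → valid
(14,17,30): 14+17 > 30 → valid
4 of the 7 triples form a triangle.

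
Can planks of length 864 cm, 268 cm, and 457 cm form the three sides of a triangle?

The longest side is 864, but the other two sum to only 725.
725 < 864, so the triangle inequality fails.

No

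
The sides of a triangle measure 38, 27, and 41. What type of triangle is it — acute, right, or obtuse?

acute

Compare the square of the longest side to the sum of squares of the other two: 27² + 38² = 2173 > 1681 = 41².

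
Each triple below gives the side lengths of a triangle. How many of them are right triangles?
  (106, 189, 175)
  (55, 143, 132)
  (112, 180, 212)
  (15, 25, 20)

(106,189,175): 106²+175² = 41861 > 35721 = 189² → acute
(55,143,132): 55²+132² = 20449 = 143² → right
(112,180,212): 112²+180² = 44944 = 212² → right
(15,25,20): 15²+20² = 625 = 25² → right
3 of the 4 are right.

3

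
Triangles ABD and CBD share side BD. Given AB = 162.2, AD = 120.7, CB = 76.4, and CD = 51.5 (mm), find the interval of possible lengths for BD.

41.5 < BD < 127.9

From triangle ABD: |162.2 − 120.7| < BD < 162.2 + 120.7, i.e. 41.5 < BD < 282.9.
From triangle CBD: 24.9 < BD < 127.9.
Both must hold, so BD lies in the intersection.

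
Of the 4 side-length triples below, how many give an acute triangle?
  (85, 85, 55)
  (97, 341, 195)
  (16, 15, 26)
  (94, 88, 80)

2

(85,85,55): 55²+85² = 10250 > 7225 = 85² → acute
(97,341,195): 97+195 ≤ 341, not a triangle
(16,15,26): 15²+16² = 481 < 676 = 26² → obtuse
(94,88,80): 80²+88² = 14144 > 8836 = 94² → acute
2 of the 4 are acute.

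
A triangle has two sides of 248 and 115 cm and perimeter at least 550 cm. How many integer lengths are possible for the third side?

Triangle inequality: 133 < x < 363. Perimeter ≥ 550 gives x ≥ 550 − 248 − 115 = 187.
So 187 ≤ x < 363; integers 187 through 362: 176 values.

176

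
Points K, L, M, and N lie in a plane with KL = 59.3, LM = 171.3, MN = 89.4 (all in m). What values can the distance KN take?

22.6 ≤ KN ≤ 320.0 m

The maximum is all hops collinear in one direction: 59.3 + 171.3 + 89.4 = 320.0.
The longest hop is 171.3; the others sum to 148.7. Folding the others back against it leaves at least 171.3 − 148.7 = 22.6.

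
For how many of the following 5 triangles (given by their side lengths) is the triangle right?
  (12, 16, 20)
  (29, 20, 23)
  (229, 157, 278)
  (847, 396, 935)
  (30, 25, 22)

(12,16,20): 12²+16² = 400 = 20² → right
(29,20,23): 20²+23² = 929 > 841 = 29² → acute
(229,157,278): 157²+229² = 77090 < 77284 = 278² → obtuse
(847,396,935): 396²+847² = 874225 = 935² → right
(30,25,22): 22²+25² = 1109 > 900 = 30² → acute
2 of the 5 are right.

2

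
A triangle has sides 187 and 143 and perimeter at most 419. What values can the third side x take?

Triangle inequality alone gives 44 < x < 330.
The perimeter condition gives x ≤ 419 − 187 − 143 = 89.
Intersecting the two: 44 < x ≤ 89.

44 < x ≤ 89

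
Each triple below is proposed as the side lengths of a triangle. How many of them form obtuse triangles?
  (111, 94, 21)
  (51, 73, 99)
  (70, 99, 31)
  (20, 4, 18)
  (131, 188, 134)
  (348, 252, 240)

5

(111,94,21): 21²+94² = 9277 < 12321 = 111² → obtuse
(51,73,99): 51²+73² = 7930 < 9801 = 99² → obtuse
(70,99,31): 31²+70² = 5861 < 9801 = 99² → obtuse
(20,4,18): 4²+18² = 340 < 400 = 20² → obtuse
(131,188,134): 131²+134² = 35117 < 35344 = 188² → obtuse
(348,252,240): 240²+252² = 121104 = 348² → right
5 of the 6 are obtuse.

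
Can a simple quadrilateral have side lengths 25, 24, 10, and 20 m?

A quadrilateral exists iff every side is shorter than the sum of the others — equivalently, the longest side is less than the sum of the rest.
Longest side 25 < 54 (sum of the remaining 3), so yes.

Yes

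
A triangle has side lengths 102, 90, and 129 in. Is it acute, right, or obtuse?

acute

Compare the square of the longest side to the sum of squares of the other two: 90² + 102² = 18504 > 16641 = 129².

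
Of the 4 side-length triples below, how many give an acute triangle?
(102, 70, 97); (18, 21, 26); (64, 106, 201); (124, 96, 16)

(102,70,97): 70²+97² = 14309 > 10404 = 102² → acute
(18,21,26): 18²+21² = 765 > 676 = 26² → acute
(64,106,201): 64+106 ≤ 201, not a triangle
(124,96,16): 16+96 ≤ 124, not a triangle
2 of the 4 are acute.

2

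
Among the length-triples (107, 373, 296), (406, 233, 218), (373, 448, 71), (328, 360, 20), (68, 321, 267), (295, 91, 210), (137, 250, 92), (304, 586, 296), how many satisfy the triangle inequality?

5

(107,296,373): 107+296 > 373 → valid
(218,233,406): 218+233 > 406 → valid
(71,373,448): 71+373 ≤ 448 → not valid
(20,328,360): 20+328 ≤ 360 → not valid
(68,267,321): 68+267 > 321 → valid
(91,210,295): 91+210 > 295 → valid
(92,137,250): 92+137 ≤ 250 → not valid
(296,304,586): 296+304 > 586 → valid
5 of the 8 triples form a triangle.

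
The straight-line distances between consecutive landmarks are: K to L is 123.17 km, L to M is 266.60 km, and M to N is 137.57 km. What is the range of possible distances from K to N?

5.86 ≤ KN ≤ 527.34 km

The maximum is all hops collinear in one direction: 123.17 + 266.60 + 137.57 = 527.34.
The longest hop is 266.60; the others sum to 260.74. Folding the others back against it leaves at least 266.60 − 260.74 = 5.86.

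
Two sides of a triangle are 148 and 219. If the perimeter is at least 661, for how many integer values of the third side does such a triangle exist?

Triangle inequality: 71 < x < 367. Perimeter ≥ 661 gives x ≥ 661 − 148 − 219 = 294.
So 294 ≤ x < 367; integers 294 through 366: 73 values.

73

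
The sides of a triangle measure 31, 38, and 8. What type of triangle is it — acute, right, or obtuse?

Compare the square of the longest side to the sum of squares of the other two: 8² + 31² = 1025 < 1444 = 38².

obtuse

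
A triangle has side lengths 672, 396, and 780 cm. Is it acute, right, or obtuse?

Compare the square of the longest side to the sum of squares of the other two: 396² + 672² = 608400 = 780².

right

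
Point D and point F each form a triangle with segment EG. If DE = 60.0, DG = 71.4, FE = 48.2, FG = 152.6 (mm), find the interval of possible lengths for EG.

From triangle DEG: |60.0 − 71.4| < EG < 60.0 + 71.4, i.e. 11.4 < EG < 131.4.
From triangle FEG: 104.4 < EG < 200.8.
Both must hold, so EG lies in the intersection.

104.4 < EG < 131.4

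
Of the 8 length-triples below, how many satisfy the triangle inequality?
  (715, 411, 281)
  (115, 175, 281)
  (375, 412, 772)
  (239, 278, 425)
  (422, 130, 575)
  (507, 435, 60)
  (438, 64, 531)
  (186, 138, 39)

3

(281,411,715): 281+411 ≤ 715 → not valid
(115,175,281): 115+175 > 281 → valid
(375,412,772): 375+412 > 772 → valid
(239,278,425): 239+278 > 425 → valid
(130,422,575): 130+422 ≤ 575 → not valid
(60,435,507): 60+435 ≤ 507 → not valid
(64,438,531): 64+438 ≤ 531 → not valid
(39,138,186): 39+138 ≤ 186 → not valid
3 of the 8 triples form a triangle.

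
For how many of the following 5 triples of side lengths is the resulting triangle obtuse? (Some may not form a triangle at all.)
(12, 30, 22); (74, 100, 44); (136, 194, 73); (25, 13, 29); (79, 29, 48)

(12,30,22): 12²+22² = 628 < 900 = 30² → obtuse
(74,100,44): 44²+74² = 7412 < 10000 = 100² → obtuse
(136,194,73): 73²+136² = 23825 < 37636 = 194² → obtuse
(25,13,29): 13²+25² = 794 < 841 = 29² → obtuse
(79,29,48): 29+48 ≤ 79, not a triangle
4 of the 5 are obtuse.

4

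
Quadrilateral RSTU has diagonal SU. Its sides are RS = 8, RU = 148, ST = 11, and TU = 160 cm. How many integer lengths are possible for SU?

6

From triangle RSU: 140 < SU < 156.
From triangle TSU: 149 < SU < 171.
Intersection: 149 < SU < 156, so integers 150 through 155: 6 values.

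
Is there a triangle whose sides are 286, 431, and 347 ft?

Yes

The longest side is 431, and the other two sum to 633.
Since 633 > 431, the triangle inequality holds.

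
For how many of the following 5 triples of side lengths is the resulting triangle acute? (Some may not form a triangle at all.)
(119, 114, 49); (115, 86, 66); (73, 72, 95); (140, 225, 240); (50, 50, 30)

(119,114,49): 49²+114² = 15397 > 14161 = 119² → acute
(115,86,66): 66²+86² = 11752 < 13225 = 115² → obtuse
(73,72,95): 72²+73² = 10513 > 9025 = 95² → acute
(140,225,240): 140²+225² = 70225 > 57600 = 240² → acute
(50,50,30): 30²+50² = 3400 > 2500 = 50² → acute
4 of the 5 are acute.

4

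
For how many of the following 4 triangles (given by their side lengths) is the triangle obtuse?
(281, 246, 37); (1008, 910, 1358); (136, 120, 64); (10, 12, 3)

2

(281,246,37): 37²+246² = 61885 < 78961 = 281² → obtuse
(1008,910,1358): 910²+1008² = 1844164 = 1358² → right
(136,120,64): 64²+120² = 18496 = 136² → right
(10,12,3): 3²+10² = 109 < 144 = 12² → obtuse
2 of the 4 are obtuse.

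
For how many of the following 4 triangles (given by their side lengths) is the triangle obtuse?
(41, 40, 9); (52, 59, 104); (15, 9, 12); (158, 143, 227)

(41,40,9): 9²+40² = 1681 = 41² → right
(52,59,104): 52²+59² = 6185 < 10816 = 104² → obtuse
(15,9,12): 9²+12² = 225 = 15² → right
(158,143,227): 143²+158² = 45413 < 51529 = 227² → obtuse
2 of the 4 are obtuse.

2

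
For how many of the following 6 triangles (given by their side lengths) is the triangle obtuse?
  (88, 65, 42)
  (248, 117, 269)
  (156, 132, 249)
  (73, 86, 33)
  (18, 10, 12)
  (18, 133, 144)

5

(88,65,42): 42²+65² = 5989 < 7744 = 88² → obtuse
(248,117,269): 117²+248² = 75193 > 72361 = 269² → acute
(156,132,249): 132²+156² = 41760 < 62001 = 249² → obtuse
(73,86,33): 33²+73² = 6418 < 7396 = 86² → obtuse
(18,10,12): 10²+12² = 244 < 324 = 18² → obtuse
(18,133,144): 18²+133² = 18013 < 20736 = 144² → obtuse
5 of the 6 are obtuse.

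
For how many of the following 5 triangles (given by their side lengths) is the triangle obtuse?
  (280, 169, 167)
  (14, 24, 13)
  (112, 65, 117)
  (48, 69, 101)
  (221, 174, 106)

(280,169,167): 167²+169² = 56450 < 78400 = 280² → obtuse
(14,24,13): 13²+14² = 365 < 576 = 24² → obtuse
(112,65,117): 65²+112² = 16769 > 13689 = 117² → acute
(48,69,101): 48²+69² = 7065 < 10201 = 101² → obtuse
(221,174,106): 106²+174² = 41512 < 48841 = 221² → obtuse
4 of the 5 are obtuse.

4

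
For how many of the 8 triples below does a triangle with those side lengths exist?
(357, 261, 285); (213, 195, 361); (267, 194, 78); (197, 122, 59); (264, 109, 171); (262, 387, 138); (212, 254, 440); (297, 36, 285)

(261,285,357): 261+285 > 357 → valid
(195,213,361): 195+213 > 361 → valid
(78,194,267): 78+194 > 267 → valid
(59,122,197): 59+122 ≤ 197 → not valid
(109,171,264): 109+171 > 264 → valid
(138,262,387): 138+262 > 387 → valid
(212,254,440): 212+254 > 440 → valid
(36,285,297): 36+285 > 297 → valid
7 of the 8 triples form a triangle.

7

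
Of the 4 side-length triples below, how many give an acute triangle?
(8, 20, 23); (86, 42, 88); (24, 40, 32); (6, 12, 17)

1

(8,20,23): 8²+20² = 464 < 529 = 23² → obtuse
(86,42,88): 42²+86² = 9160 > 7744 = 88² → acute
(24,40,32): 24²+32² = 1600 = 40² → right
(6,12,17): 6²+12² = 180 < 289 = 17² → obtuse
1 of the 4 is acute.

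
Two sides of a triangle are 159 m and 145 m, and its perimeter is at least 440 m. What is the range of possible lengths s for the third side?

136 ≤ s < 304

Triangle inequality alone gives 14 < s < 304.
The perimeter condition gives s ≥ 440 − 159 − 145 = 136.
Intersecting the two: 136 ≤ s < 304.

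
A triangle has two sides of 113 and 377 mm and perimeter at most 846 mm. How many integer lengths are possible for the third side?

Triangle inequality: 264 < x < 490. Perimeter ≤ 846 gives x ≤ 846 − 113 − 377 = 356.
So 264 < x ≤ 356; integers 265 through 356: 92 values.

92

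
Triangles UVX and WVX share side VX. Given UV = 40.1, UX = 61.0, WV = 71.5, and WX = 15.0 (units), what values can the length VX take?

From triangle UVX: |40.1 − 61.0| < VX < 40.1 + 61.0, i.e. 20.9 < VX < 101.1.
From triangle WVX: 56.5 < VX < 86.5.
Both must hold, so VX lies in the intersection.

56.5 < VX < 86.5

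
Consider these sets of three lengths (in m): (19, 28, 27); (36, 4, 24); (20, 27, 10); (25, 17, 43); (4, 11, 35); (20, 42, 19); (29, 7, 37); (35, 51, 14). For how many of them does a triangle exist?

2

(19,27,28): 19+27 > 28 → valid
(4,24,36): 4+24 ≤ 36 → not valid
(10,20,27): 10+20 > 27 → valid
(17,25,43): 17+25 ≤ 43 → not valid
(4,11,35): 4+11 ≤ 35 → not valid
(19,20,42): 19+20 ≤ 42 → not valid
(7,29,37): 7+29 ≤ 37 → not valid
(14,35,51): 14+35 ≤ 51 → not valid
2 of the 8 triples form a triangle.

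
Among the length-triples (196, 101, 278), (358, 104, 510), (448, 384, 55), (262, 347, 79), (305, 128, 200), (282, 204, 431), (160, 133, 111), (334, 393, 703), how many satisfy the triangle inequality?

(101,196,278): 101+196 > 278 → valid
(104,358,510): 104+358 ≤ 510 → not valid
(55,384,448): 55+384 ≤ 448 → not valid
(79,262,347): 79+262 ≤ 347 → not valid
(128,200,305): 128+200 > 305 → valid
(204,282,431): 204+282 > 431 → valid
(111,133,160): 111+133 > 160 → valid
(334,393,703): 334+393 > 703 → valid
5 of the 8 triples form a triangle.

5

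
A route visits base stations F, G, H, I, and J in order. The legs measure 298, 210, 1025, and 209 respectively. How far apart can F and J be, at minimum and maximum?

308 ≤ FJ ≤ 1742

The maximum is all hops collinear in one direction: 298 + 210 + 1025 + 209 = 1742.
The longest hop is 1025; the others sum to 717. Folding the others back against it leaves at least 1025 − 717 = 308.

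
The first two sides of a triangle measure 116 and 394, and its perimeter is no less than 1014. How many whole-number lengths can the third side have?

6

Triangle inequality: 278 < x < 510. Perimeter ≥ 1014 gives x ≥ 1014 − 116 − 394 = 504.
So 504 ≤ x < 510; integers 504 through 509: 6 values.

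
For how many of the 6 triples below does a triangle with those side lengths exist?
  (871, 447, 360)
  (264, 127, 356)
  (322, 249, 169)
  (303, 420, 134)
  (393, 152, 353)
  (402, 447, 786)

5

(360,447,871): 360+447 ≤ 871 → not valid
(127,264,356): 127+264 > 356 → valid
(169,249,322): 169+249 > 322 → valid
(134,303,420): 134+303 > 420 → valid
(152,353,393): 152+353 > 393 → valid
(402,447,786): 402+447 > 786 → valid
5 of the 6 triples form a triangle.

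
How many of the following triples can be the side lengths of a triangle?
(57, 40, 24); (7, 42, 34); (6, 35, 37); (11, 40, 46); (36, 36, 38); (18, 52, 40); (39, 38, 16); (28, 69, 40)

6

(24,40,57): 24+40 > 57 → valid
(7,34,42): 7+34 ≤ 42 → not valid
(6,35,37): 6+35 > 37 → valid
(11,40,46): 11+40 > 46 → valid
(36,36,38): 36+36 > 38 → valid
(18,40,52): 18+40 > 52 → valid
(16,38,39): 16+38 > 39 → valid
(28,40,69): 28+40 ≤ 69 → not valid
6 of the 8 triples form a triangle.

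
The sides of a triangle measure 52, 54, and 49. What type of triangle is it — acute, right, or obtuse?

Compare the square of the longest side to the sum of squares of the other two: 49² + 52² = 5105 > 2916 = 54².

acute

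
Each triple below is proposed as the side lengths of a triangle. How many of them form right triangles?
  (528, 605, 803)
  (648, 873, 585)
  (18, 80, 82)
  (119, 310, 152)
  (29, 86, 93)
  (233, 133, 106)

(528,605,803): 528²+605² = 644809 = 803² → right
(648,873,585): 585²+648² = 762129 = 873² → right
(18,80,82): 18²+80² = 6724 = 82² → right
(119,310,152): 119+152 ≤ 310, not a triangle
(29,86,93): 29²+86² = 8237 < 8649 = 93² → obtuse
(233,133,106): 106²+133² = 28925 < 54289 = 233² → obtuse
3 of the 6 are right.

3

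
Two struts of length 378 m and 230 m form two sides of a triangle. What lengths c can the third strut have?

148 < c < 608

By the triangle inequality, c must be less than 378 + 230 = 608 and greater than |378 − 230| = 148.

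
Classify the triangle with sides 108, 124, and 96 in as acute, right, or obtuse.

acute

Compare the square of the longest side to the sum of squares of the other two: 96² + 108² = 20880 > 15376 = 124².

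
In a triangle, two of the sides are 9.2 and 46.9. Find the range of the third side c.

By the triangle inequality, c must be less than 9.2 + 46.9 = 56.1 and greater than |9.2 − 46.9| = 37.7.

37.7 < c < 56.1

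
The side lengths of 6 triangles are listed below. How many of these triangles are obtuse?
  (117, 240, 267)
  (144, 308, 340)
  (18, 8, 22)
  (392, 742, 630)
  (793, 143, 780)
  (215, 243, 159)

1

(117,240,267): 117²+240² = 71289 = 267² → right
(144,308,340): 144²+308² = 115600 = 340² → right
(18,8,22): 8²+18² = 388 < 484 = 22² → obtuse
(392,742,630): 392²+630² = 550564 = 742² → right
(793,143,780): 143²+780² = 628849 = 793² → right
(215,243,159): 159²+215² = 71506 > 59049 = 243² → acute
1 of the 6 is obtuse.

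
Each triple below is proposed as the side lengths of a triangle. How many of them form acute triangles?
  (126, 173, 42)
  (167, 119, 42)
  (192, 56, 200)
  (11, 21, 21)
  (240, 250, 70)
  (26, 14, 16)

(126,173,42): 42+126 ≤ 173, not a triangle
(167,119,42): 42+119 ≤ 167, not a triangle
(192,56,200): 56²+192² = 40000 = 200² → right
(11,21,21): 11²+21² = 562 > 441 = 21² → acute
(240,250,70): 70²+240² = 62500 = 250² → right
(26,14,16): 14²+16² = 452 < 676 = 26² → obtuse
1 of the 6 is acute.

1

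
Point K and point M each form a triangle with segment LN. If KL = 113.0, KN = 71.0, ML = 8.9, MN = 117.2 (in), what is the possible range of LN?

From triangle KLN: |113.0 − 71.0| < LN < 113.0 + 71.0, i.e. 42.0 < LN < 184.0.
From triangle MLN: 108.3 < LN < 126.1.
Both must hold, so LN lies in the intersection.

108.3 < LN < 126.1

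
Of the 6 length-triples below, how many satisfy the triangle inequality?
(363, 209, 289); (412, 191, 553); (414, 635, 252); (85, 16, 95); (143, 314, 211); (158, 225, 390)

5

(209,289,363): 209+289 > 363 → valid
(191,412,553): 191+412 > 553 → valid
(252,414,635): 252+414 > 635 → valid
(16,85,95): 16+85 > 95 → valid
(143,211,314): 143+211 > 314 → valid
(158,225,390): 158+225 ≤ 390 → not valid
5 of the 6 triples form a triangle.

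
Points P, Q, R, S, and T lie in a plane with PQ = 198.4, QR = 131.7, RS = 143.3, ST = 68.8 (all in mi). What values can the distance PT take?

0 ≤ PT ≤ 542.2 mi

The maximum is all hops collinear in one direction: 198.4 + 131.7 + 143.3 + 68.8 = 542.2.
The longest hop is 198.4; the others sum to 343.8. Since 198.4 ≤ 343.8, the path can fold back on itself completely, so the minimum distance is 0.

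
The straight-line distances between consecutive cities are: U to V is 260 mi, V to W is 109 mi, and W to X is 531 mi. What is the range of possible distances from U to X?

162 ≤ UX ≤ 900 mi

The maximum is all hops collinear in one direction: 260 + 109 + 531 = 900.
The longest hop is 531; the others sum to 369. Folding the others back against it leaves at least 531 − 369 = 162.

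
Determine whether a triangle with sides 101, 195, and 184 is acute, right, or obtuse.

acute

Compare the square of the longest side to the sum of squares of the other two: 101² + 184² = 44057 > 38025 = 195².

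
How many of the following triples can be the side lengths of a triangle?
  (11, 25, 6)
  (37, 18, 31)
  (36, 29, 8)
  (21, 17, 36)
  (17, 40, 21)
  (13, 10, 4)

4

(6,11,25): 6+11 ≤ 25 → not valid
(18,31,37): 18+31 > 37 → valid
(8,29,36): 8+29 > 36 → valid
(17,21,36): 17+21 > 36 → valid
(17,21,40): 17+21 ≤ 40 → not valid
(4,10,13): 4+10 > 13 → valid
4 of the 6 triples form a triangle.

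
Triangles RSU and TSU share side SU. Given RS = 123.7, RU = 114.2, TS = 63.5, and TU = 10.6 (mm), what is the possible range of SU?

From triangle RSU: |123.7 − 114.2| < SU < 123.7 + 114.2, i.e. 9.5 < SU < 237.9.
From triangle TSU: 52.9 < SU < 74.1.
Both must hold, so SU lies in the intersection.

52.9 < SU < 74.1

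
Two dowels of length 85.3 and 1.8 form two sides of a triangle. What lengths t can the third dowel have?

By the triangle inequality, t must be less than 85.3 + 1.8 = 87.1 and greater than |85.3 − 1.8| = 83.5.

83.5 < t < 87.1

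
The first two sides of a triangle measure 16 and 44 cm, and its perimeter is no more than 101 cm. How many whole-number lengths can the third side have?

13

Triangle inequality: 28 < x < 60. Perimeter ≤ 101 gives x ≤ 101 − 16 − 44 = 41.
So 28 < x ≤ 41; integers 29 through 41: 13 values.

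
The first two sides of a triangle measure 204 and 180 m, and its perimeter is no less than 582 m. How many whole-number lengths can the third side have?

186

Triangle inequality: 24 < x < 384. Perimeter ≥ 582 gives x ≥ 582 − 204 − 180 = 198.
So 198 ≤ x < 384; integers 198 through 383: 186 values.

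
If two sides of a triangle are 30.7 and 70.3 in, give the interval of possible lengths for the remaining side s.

39.6 < s < 101.0

By the triangle inequality, s must be less than 30.7 + 70.3 = 101.0 and greater than |30.7 − 70.3| = 39.6.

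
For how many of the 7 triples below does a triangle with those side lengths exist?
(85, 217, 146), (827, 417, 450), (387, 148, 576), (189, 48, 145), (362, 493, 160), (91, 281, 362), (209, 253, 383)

6

(85,146,217): 85+146 > 217 → valid
(417,450,827): 417+450 > 827 → valid
(148,387,576): 148+387 ≤ 576 → not valid
(48,145,189): 48+145 > 189 → valid
(160,362,493): 160+362 > 493 → valid
(91,281,362): 91+281 > 362 → valid
(209,253,383): 209+253 > 383 → valid
6 of the 7 triples form a triangle.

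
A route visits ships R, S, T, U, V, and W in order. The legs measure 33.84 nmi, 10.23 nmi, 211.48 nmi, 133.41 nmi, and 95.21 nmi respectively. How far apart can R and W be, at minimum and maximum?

0 ≤ RW ≤ 484.17 nmi

The maximum is all hops collinear in one direction: 33.84 + 10.23 + 211.48 + 133.41 + 95.21 = 484.17.
The longest hop is 211.48; the others sum to 272.69. Since 211.48 ≤ 272.69, the path can fold back on itself completely, so the minimum distance is 0.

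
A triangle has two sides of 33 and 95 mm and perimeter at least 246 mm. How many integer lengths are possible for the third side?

Triangle inequality: 62 < x < 128. Perimeter ≥ 246 gives x ≥ 246 − 33 − 95 = 118.
So 118 ≤ x < 128; integers 118 through 127: 10 values.

10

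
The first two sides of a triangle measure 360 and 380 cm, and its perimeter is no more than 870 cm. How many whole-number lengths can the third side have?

110

Triangle inequality: 20 < x < 740. Perimeter ≤ 870 gives x ≤ 870 − 360 − 380 = 130.
So 20 < x ≤ 130; integers 21 through 130: 110 values.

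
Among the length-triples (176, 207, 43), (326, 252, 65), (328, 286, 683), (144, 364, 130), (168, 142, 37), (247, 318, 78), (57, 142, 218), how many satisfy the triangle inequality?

(43,176,207): 43+176 > 207 → valid
(65,252,326): 65+252 ≤ 326 → not valid
(286,328,683): 286+328 ≤ 683 → not valid
(130,144,364): 130+144 ≤ 364 → not valid
(37,142,168): 37+142 > 168 → valid
(78,247,318): 78+247 > 318 → valid
(57,142,218): 57+142 ≤ 218 → not valid
3 of the 7 triples form a triangle.

3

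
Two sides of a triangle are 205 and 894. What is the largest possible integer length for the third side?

The third side must be strictly less than 205 + 894 = 1099.
The largest integer below 1099 is 1098.

1098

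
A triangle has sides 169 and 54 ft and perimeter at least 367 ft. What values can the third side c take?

Triangle inequality alone gives 115 < c < 223.
The perimeter condition gives c ≥ 367 − 169 − 54 = 144.
Intersecting the two: 144 ≤ c < 223.

144 ≤ c < 223 ft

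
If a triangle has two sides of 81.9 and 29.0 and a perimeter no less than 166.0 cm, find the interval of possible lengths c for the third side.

55.1 ≤ c < 110.9 cm

Triangle inequality alone gives 52.9 < c < 110.9.
The perimeter condition gives c ≥ 166.0 − 81.9 − 29.0 = 55.1.
Intersecting the two: 55.1 ≤ c < 110.9.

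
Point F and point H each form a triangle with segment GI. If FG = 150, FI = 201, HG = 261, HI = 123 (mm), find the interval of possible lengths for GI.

138 < GI < 351

From triangle FGI: |150 − 201| < GI < 150 + 201, i.e. 51 < GI < 351.
From triangle HGI: 138 < GI < 384.
Both must hold, so GI lies in the intersection.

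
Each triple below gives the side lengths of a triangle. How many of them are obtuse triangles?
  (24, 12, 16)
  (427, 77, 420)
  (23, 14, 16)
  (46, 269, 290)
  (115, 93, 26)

4

(24,12,16): 12²+16² = 400 < 576 = 24² → obtuse
(427,77,420): 77²+420² = 182329 = 427² → right
(23,14,16): 14²+16² = 452 < 529 = 23² → obtuse
(46,269,290): 46²+269² = 74477 < 84100 = 290² → obtuse
(115,93,26): 26²+93² = 9325 < 13225 = 115² → obtuse
4 of the 5 are obtuse.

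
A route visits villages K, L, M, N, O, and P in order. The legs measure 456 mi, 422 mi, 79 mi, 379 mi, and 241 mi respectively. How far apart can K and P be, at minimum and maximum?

The maximum is all hops collinear in one direction: 456 + 422 + 79 + 379 + 241 = 1577.
The longest hop is 456; the others sum to 1121. Since 456 ≤ 1121, the path can fold back on itself completely, so the minimum distance is 0.

0 ≤ KP ≤ 1577 mi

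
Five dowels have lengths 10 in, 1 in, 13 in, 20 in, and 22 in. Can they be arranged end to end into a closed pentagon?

A pentagon exists iff every side is shorter than the sum of the others — equivalently, the longest side is less than the sum of the rest.
Longest side 22 < 44 (sum of the remaining 4), so yes.

Yes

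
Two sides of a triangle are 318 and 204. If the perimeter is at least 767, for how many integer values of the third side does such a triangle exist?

277

Triangle inequality: 114 < x < 522. Perimeter ≥ 767 gives x ≥ 767 − 318 − 204 = 245.
So 245 ≤ x < 522; integers 245 through 521: 277 values.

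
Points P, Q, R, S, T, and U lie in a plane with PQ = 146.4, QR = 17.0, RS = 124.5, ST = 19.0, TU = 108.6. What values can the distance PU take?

The maximum is all hops collinear in one direction: 146.4 + 17.0 + 124.5 + 19.0 + 108.6 = 415.5.
The longest hop is 146.4; the others sum to 269.1. Since 146.4 ≤ 269.1, the path can fold back on itself completely, so the minimum distance is 0.

0 ≤ PU ≤ 415.5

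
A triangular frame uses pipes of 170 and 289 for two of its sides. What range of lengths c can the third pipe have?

By the triangle inequality, c must be less than 170 + 289 = 459 and greater than |170 − 289| = 119.

119 < c < 459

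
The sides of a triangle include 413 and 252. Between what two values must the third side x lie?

161 < x < 665

By the triangle inequality, x must be less than 413 + 252 = 665 and greater than |413 − 252| = 161.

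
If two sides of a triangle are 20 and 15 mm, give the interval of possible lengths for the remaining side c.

By the triangle inequality, c must be less than 20 + 15 = 35 and greater than |20 − 15| = 5.

5 < c < 35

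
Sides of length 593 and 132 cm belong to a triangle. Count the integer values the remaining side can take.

263

The third side lies in the open interval (461, 725).
Integers from 462 to 724 inclusive: 724 − 462 + 1 = 263.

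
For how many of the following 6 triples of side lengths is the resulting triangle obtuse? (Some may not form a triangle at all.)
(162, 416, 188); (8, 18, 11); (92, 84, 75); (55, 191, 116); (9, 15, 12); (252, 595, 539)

1

(162,416,188): 162+188 ≤ 416, not a triangle
(8,18,11): 8²+11² = 185 < 324 = 18² → obtuse
(92,84,75): 75²+84² = 12681 > 8464 = 92² → acute
(55,191,116): 55+116 ≤ 191, not a triangle
(9,15,12): 9²+12² = 225 = 15² → right
(252,595,539): 252²+539² = 354025 = 595² → right
1 of the 6 is obtuse.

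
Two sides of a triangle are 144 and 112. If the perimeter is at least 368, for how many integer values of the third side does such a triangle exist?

Triangle inequality: 32 < x < 256. Perimeter ≥ 368 gives x ≥ 368 − 144 − 112 = 112.
So 112 ≤ x < 256; integers 112 through 255: 144 values.

144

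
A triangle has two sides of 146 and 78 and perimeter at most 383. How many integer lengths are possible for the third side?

91

Triangle inequality: 68 < x < 224. Perimeter ≤ 383 gives x ≤ 383 − 146 − 78 = 159.
So 68 < x ≤ 159; integers 69 through 159: 91 values.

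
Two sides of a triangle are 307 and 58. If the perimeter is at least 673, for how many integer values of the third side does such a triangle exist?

57

Triangle inequality: 249 < x < 365. Perimeter ≥ 673 gives x ≥ 673 − 307 − 58 = 308.
So 308 ≤ x < 365; integers 308 through 364: 57 values.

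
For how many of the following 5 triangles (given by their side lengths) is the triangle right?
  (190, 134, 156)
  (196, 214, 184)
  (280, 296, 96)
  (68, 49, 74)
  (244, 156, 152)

1

(190,134,156): 134²+156² = 42292 > 36100 = 190² → acute
(196,214,184): 184²+196² = 72272 > 45796 = 214² → acute
(280,296,96): 96²+280² = 87616 = 296² → right
(68,49,74): 49²+68² = 7025 > 5476 = 74² → acute
(244,156,152): 152²+156² = 47440 < 59536 = 244² → obtuse
1 of the 5 is right.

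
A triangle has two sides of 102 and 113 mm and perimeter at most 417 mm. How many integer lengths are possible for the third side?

191

Triangle inequality: 11 < x < 215. Perimeter ≤ 417 gives x ≤ 417 − 102 − 113 = 202.
So 11 < x ≤ 202; integers 12 through 202: 191 values.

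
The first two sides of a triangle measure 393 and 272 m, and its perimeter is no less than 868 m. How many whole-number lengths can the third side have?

Triangle inequality: 121 < x < 665. Perimeter ≥ 868 gives x ≥ 868 − 393 − 272 = 203.
So 203 ≤ x < 665; integers 203 through 664: 462 values.

462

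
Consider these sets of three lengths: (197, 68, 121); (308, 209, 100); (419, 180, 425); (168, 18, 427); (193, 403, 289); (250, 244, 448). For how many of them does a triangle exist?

(68,121,197): 68+121 ≤ 197 → not valid
(100,209,308): 100+209 > 308 → valid
(180,419,425): 180+419 > 425 → valid
(18,168,427): 18+168 ≤ 427 → not valid
(193,289,403): 193+289 > 403 → valid
(244,250,448): 244+250 > 448 → valid
4 of the 6 triples form a triangle.

4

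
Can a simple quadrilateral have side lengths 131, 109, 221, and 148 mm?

A quadrilateral exists iff every side is shorter than the sum of the others — equivalently, the longest side is less than the sum of the rest.
Longest side 221 < 388 (sum of the remaining 3), so yes.

Yes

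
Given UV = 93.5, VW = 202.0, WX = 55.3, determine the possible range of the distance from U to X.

53.2 ≤ UX ≤ 350.8

The maximum is all hops collinear in one direction: 93.5 + 202.0 + 55.3 = 350.8.
The longest hop is 202.0; the others sum to 148.8. Folding the others back against it leaves at least 202.0 − 148.8 = 53.2.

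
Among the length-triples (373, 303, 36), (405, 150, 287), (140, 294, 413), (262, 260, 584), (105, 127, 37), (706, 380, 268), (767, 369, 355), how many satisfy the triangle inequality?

3

(36,303,373): 36+303 ≤ 373 → not valid
(150,287,405): 150+287 > 405 → valid
(140,294,413): 140+294 > 413 → valid
(260,262,584): 260+262 ≤ 584 → not valid
(37,105,127): 37+105 > 127 → valid
(268,380,706): 268+380 ≤ 706 → not valid
(355,369,767): 355+369 ≤ 767 → not valid
3 of the 7 triples form a triangle.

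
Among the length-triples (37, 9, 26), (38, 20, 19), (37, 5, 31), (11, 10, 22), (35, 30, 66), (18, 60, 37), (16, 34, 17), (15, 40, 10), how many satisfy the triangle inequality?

(9,26,37): 9+26 ≤ 37 → not valid
(19,20,38): 19+20 > 38 → valid
(5,31,37): 5+31 ≤ 37 → not valid
(10,11,22): 10+11 ≤ 22 → not valid
(30,35,66): 30+35 ≤ 66 → not valid
(18,37,60): 18+37 ≤ 60 → not valid
(16,17,34): 16+17 ≤ 34 → not valid
(10,15,40): 10+15 ≤ 40 → not valid
1 of the 8 triples forms a triangle.

1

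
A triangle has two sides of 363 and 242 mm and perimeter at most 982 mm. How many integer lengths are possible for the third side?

Triangle inequality: 121 < x < 605. Perimeter ≤ 982 gives x ≤ 982 − 363 − 242 = 377.
So 121 < x ≤ 377; integers 122 through 377: 256 values.

256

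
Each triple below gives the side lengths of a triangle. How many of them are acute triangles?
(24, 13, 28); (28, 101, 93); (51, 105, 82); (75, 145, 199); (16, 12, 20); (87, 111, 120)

(24,13,28): 13²+24² = 745 < 784 = 28² → obtuse
(28,101,93): 28²+93² = 9433 < 10201 = 101² → obtuse
(51,105,82): 51²+82² = 9325 < 11025 = 105² → obtuse
(75,145,199): 75²+145² = 26650 < 39601 = 199² → obtuse
(16,12,20): 12²+16² = 400 = 20² → right
(87,111,120): 87²+111² = 19890 > 14400 = 120² → acute
1 of the 6 is acute.

1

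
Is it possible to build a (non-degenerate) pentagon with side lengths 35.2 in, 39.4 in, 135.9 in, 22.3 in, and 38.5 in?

For a pentagon, each side must be shorter than the sum of the others.
Here the longest side is 135.9, but the remaining 4 sides sum to only 135.4.

No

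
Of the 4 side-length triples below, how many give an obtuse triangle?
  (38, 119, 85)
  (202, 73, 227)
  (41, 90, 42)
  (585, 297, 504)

(38,119,85): 38²+85² = 8669 < 14161 = 119² → obtuse
(202,73,227): 73²+202² = 46133 < 51529 = 227² → obtuse
(41,90,42): 41+42 ≤ 90, not a triangle
(585,297,504): 297²+504² = 342225 = 585² → right
2 of the 4 are obtuse.

2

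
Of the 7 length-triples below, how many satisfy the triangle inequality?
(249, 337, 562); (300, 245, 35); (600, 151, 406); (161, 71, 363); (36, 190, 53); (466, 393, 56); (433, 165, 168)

1

(249,337,562): 249+337 > 562 → valid
(35,245,300): 35+245 ≤ 300 → not valid
(151,406,600): 151+406 ≤ 600 → not valid
(71,161,363): 71+161 ≤ 363 → not valid
(36,53,190): 36+53 ≤ 190 → not valid
(56,393,466): 56+393 ≤ 466 → not valid
(165,168,433): 165+168 ≤ 433 → not valid
1 of the 7 triples forms a triangle.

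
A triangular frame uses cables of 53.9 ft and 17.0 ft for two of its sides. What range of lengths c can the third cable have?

36.9 < c < 70.9

By the triangle inequality, c must be less than 53.9 + 17.0 = 70.9 and greater than |53.9 − 17.0| = 36.9.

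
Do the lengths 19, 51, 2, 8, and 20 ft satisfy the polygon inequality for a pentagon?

No

For a pentagon, each side must be shorter than the sum of the others.
Here the longest side is 51, but the remaining 4 sides sum to only 49.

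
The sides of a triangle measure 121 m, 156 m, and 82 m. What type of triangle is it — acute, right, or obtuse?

Compare the square of the longest side to the sum of squares of the other two: 82² + 121² = 21365 < 24336 = 156².

obtuse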